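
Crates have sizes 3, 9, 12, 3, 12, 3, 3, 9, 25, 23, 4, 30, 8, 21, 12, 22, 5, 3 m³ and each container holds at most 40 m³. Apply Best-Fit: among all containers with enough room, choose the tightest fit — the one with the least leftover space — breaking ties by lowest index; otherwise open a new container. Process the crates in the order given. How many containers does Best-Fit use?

3 m³ → container 1 (remaining 37 m³)
9 m³ → container 1 (remaining 28 m³)
12 m³ → container 1 (remaining 16 m³)
3 m³ → container 1 (remaining 13 m³)
12 m³ → container 1 (remaining 1 m³)
3 m³ → container 2 (remaining 37 m³)
3 m³ → container 2 (remaining 34 m³)
9 m³ → container 2 (remaining 25 m³)
25 m³ → container 2 (remaining 0 m³)
23 m³ → container 3 (remaining 17 m³)
4 m³ → container 3 (remaining 13 m³)
30 m³ → container 4 (remaining 10 m³)
8 m³ → container 4 (remaining 2 m³)
21 m³ → container 5 (remaining 19 m³)
12 m³ → container 3 (remaining 1 m³)
22 m³ → container 6 (remaining 18 m³)
5 m³ → container 6 (remaining 13 m³)
3 m³ → container 6 (remaining 10 m³)
Final containers: [3,9,12,3,12] [3,3,9,25] [23,4,12] [30,8] [21] [22,5,3].

6 containers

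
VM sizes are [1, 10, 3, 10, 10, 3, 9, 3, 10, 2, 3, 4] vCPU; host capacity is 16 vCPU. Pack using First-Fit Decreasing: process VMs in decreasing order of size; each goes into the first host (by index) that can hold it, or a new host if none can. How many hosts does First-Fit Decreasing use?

Sorted descending: 10, 10, 10, 10, 9, 4, 3, 3, 3, 3, 2, 1.
Put 10 vCPU in host 1; 6 vCPU remain.
Put 10 vCPU in host 2; 6 vCPU remain.
Put 10 vCPU in host 3; 6 vCPU remain.
Put 10 vCPU in host 4; 6 vCPU remain.
Put 9 vCPU in host 5; 7 vCPU remain.
Put 4 vCPU in host 1; 2 vCPU remain.
Put 3 vCPU in host 2; 3 vCPU remain.
Put 3 vCPU in host 2; 0 vCPU remain.
Put 3 vCPU in host 3; 3 vCPU remain.
Put 3 vCPU in host 3; 0 vCPU remain.
Put 2 vCPU in host 1; 0 vCPU remain.
Put 1 vCPU in host 4; 5 vCPU remain.
Final hosts: [10,4,2] [10,3,3] [10,3,3] [10,1] [9].

5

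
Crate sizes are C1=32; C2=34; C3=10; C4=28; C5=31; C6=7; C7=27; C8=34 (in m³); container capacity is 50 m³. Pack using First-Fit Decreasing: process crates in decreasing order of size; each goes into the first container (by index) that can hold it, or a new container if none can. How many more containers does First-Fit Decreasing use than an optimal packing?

First-Fit Decreasing: [34,10] [34,7] [32] [31] [28] [27] → 6 containers.
6 crates exceed 25 m³ (half the capacity), and no two of those can share a container, so at least 6 containers are needed.
So 6 is already optimal.

0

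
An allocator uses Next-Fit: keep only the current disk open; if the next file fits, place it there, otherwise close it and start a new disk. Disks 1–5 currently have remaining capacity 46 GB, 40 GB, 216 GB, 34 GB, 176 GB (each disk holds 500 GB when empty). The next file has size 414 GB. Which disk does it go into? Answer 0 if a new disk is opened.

Next-Fit only looks at disk 5, which has 176 GB free.
414 GB does not fit, so a new disk is opened.

0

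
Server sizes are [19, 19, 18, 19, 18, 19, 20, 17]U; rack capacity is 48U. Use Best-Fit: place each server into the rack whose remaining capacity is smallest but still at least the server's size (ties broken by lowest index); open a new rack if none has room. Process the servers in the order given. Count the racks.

4 racks

Put 19U in rack 1; 29U remain.
Put 19U in rack 1; 10U remain.
Put 18U in rack 2; 30U remain.
Put 19U in rack 2; 11U remain.
Put 18U in rack 3; 30U remain.
Put 19U in rack 3; 11U remain.
Put 20U in rack 4; 28U remain.
Put 17U in rack 4; 11U remain.
Final racks: [19,19] [18,19] [18,19] [20,17].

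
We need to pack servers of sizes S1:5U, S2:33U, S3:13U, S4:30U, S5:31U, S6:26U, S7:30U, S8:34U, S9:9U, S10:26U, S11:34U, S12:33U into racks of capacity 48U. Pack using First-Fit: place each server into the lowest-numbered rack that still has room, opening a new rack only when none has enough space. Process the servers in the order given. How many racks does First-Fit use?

9

S1 (5U) → rack 1 (remaining 43U)
S2 (33U) → rack 1 (remaining 10U)
S3 (13U) → rack 2 (remaining 35U)
S4 (30U) → rack 2 (remaining 5U)
S5 (31U) → rack 3 (remaining 17U)
S6 (26U) → rack 4 (remaining 22U)
S7 (30U) → rack 5 (remaining 18U)
S8 (34U) → rack 6 (remaining 14U)
S9 (9U) → rack 1 (remaining 1U)
S10 (26U) → rack 7 (remaining 22U)
S11 (34U) → rack 8 (remaining 14U)
S12 (33U) → rack 9 (remaining 15U)
Final racks: [5,33,9] [13,30] [31] [26] [30] [34] [26] [34] [33].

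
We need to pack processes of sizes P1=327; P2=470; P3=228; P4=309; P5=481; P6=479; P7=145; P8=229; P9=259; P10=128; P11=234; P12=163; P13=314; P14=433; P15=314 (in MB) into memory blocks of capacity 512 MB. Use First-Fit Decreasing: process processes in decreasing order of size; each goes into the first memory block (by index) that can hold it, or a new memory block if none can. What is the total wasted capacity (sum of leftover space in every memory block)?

Sorted descending: 481, 479, 470, 433, 327, 314, 314, 309, 259, 234, 229, 228, 163, 145, 128.
Put 481 MB in memory block 1; 31 MB remain.
Put 479 MB in memory block 2; 33 MB remain.
Put 470 MB in memory block 3; 42 MB remain.
Put 433 MB in memory block 4; 79 MB remain.
Put 327 MB in memory block 5; 185 MB remain.
Put 314 MB in memory block 6; 198 MB remain.
Put 314 MB in memory block 7; 198 MB remain.
Put 309 MB in memory block 8; 203 MB remain.
Put 259 MB in memory block 9; 253 MB remain.
Put 234 MB in memory block 9; 19 MB remain.
Put 229 MB in memory block 10; 283 MB remain.
Put 228 MB in memory block 10; 55 MB remain.
Put 163 MB in memory block 5; 22 MB remain.
Put 145 MB in memory block 6; 53 MB remain.
Put 128 MB in memory block 7; 70 MB remain.
10 memory blocks × 512 MB = 5120 MB; used 4513 MB; unused 607 MB.

607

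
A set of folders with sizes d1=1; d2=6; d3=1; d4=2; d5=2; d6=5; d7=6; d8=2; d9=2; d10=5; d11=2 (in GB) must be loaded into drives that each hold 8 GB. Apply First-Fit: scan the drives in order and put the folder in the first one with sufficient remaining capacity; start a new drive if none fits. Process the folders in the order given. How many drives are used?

drive 1: place d1 (1 GB), 7 GB left
drive 1: place d2 (6 GB), 1 GB left
drive 1: place d3 (1 GB), 0 GB left
drive 2: place d4 (2 GB), 6 GB left
drive 2: place d5 (2 GB), 4 GB left
drive 3: place d6 (5 GB), 3 GB left
drive 4: place d7 (6 GB), 2 GB left
drive 2: place d8 (2 GB), 2 GB left
drive 2: place d9 (2 GB), 0 GB left
drive 5: place d10 (5 GB), 3 GB left
drive 3: place d11 (2 GB), 1 GB left
Final drives: [1,6,1] [2,2,2,2] [5,2] [6] [5].

5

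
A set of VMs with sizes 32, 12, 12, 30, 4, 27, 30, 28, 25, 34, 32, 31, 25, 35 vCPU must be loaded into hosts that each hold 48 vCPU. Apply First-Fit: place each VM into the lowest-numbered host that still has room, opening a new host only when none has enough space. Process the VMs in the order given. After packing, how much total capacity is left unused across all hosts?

32 vCPU → host 1 (remaining 16 vCPU)
12 vCPU → host 1 (remaining 4 vCPU)
12 vCPU → host 2 (remaining 36 vCPU)
30 vCPU → host 2 (remaining 6 vCPU)
4 vCPU → host 1 (remaining 0 vCPU)
27 vCPU → host 3 (remaining 21 vCPU)
30 vCPU → host 4 (remaining 18 vCPU)
28 vCPU → host 5 (remaining 20 vCPU)
25 vCPU → host 6 (remaining 23 vCPU)
34 vCPU → host 7 (remaining 14 vCPU)
32 vCPU → host 8 (remaining 16 vCPU)
31 vCPU → host 9 (remaining 17 vCPU)
25 vCPU → host 10 (remaining 23 vCPU)
35 vCPU → host 11 (remaining 13 vCPU)
11 hosts × 48 vCPU = 528 vCPU; used 357 vCPU; unused 171 vCPU.

171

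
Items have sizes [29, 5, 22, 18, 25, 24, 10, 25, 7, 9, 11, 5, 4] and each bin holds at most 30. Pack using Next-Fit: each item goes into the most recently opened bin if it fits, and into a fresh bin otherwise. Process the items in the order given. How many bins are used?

Put 29 in bin 1; 1 remain.
Put 5 in bin 2; 25 remain.
Put 22 in bin 2; 3 remain.
Put 18 in bin 3; 12 remain.
Put 25 in bin 4; 5 remain.
Put 24 in bin 5; 6 remain.
Put 10 in bin 6; 20 remain.
Put 25 in bin 7; 5 remain.
Put 7 in bin 8; 23 remain.
Put 9 in bin 8; 14 remain.
Put 11 in bin 8; 3 remain.
Put 5 in bin 9; 25 remain.
Put 4 in bin 9; 21 remain.
Final bins: [29] [5,22] [18] [25] [24] [10] [25] [7,9,11] [5,4].

9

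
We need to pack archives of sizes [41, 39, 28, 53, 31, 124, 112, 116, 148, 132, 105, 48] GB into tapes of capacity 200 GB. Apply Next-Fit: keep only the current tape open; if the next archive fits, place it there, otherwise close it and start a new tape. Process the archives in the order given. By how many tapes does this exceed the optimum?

1

Next-Fit: [41,39,28,53,31] [124] [112] [116] [148] [132] [105,48] → 7 tapes.
6 archives exceed 100 GB (half the capacity), and no two of those can share a tape, so at least 6 tapes are needed.
An optimal packing achieves that bound: [148,48] [132,53] [124,41,31] [116,39,28] [112] [105] → 6 tapes.
Excess: 7 − 6 = 1.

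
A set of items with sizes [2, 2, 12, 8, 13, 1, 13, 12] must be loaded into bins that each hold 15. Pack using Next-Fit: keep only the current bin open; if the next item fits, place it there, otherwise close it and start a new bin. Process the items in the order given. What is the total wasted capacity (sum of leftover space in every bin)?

27

bin 1: place 2, 13 left
bin 1: place 2, 11 left
bin 2: place 12, 3 left
bin 3: place 8, 7 left
bin 4: place 13, 2 left
bin 4: place 1, 1 left
bin 5: place 13, 2 left
bin 6: place 12, 3 left
6 bins × 15 = 90; used 63; unused 27.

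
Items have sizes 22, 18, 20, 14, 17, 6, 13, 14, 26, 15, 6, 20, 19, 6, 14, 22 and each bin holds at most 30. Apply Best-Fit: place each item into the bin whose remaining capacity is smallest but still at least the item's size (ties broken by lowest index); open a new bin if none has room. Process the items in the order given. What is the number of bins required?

Put 22 in bin 1; 8 remain.
Put 18 in bin 2; 12 remain.
Put 20 in bin 3; 10 remain.
Put 14 in bin 4; 16 remain.
Put 17 in bin 5; 13 remain.
Put 6 in bin 1; 2 remain.
Put 13 in bin 5; 0 remain.
Put 14 in bin 4; 2 remain.
Put 26 in bin 6; 4 remain.
Put 15 in bin 7; 15 remain.
Put 6 in bin 3; 4 remain.
Put 20 in bin 8; 10 remain.
Put 19 in bin 9; 11 remain.
Put 6 in bin 8; 4 remain.
Put 14 in bin 7; 1 remain.
Put 22 in bin 10; 8 remain.
Final bins: [22,6] [18] [20,6] [14,14] [17,13] [26] [15,14] [20,6] [19] [22].

10 bins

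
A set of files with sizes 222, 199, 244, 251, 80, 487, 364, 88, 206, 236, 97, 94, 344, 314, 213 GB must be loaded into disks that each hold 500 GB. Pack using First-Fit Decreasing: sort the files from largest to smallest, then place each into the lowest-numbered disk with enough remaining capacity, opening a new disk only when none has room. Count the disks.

Sorted descending: 487, 364, 344, 314, 251, 244, 236, 222, 213, 206, 199, 97, 94, 88, 80.
487 GB → disk 1 (remaining 13 GB)
364 GB → disk 2 (remaining 136 GB)
344 GB → disk 3 (remaining 156 GB)
314 GB → disk 4 (remaining 186 GB)
251 GB → disk 5 (remaining 249 GB)
244 GB → disk 5 (remaining 5 GB)
236 GB → disk 6 (remaining 264 GB)
222 GB → disk 6 (remaining 42 GB)
213 GB → disk 7 (remaining 287 GB)
206 GB → disk 7 (remaining 81 GB)
199 GB → disk 8 (remaining 301 GB)
97 GB → disk 2 (remaining 39 GB)
94 GB → disk 3 (remaining 62 GB)
88 GB → disk 4 (remaining 98 GB)
80 GB → disk 4 (remaining 18 GB)

8 disks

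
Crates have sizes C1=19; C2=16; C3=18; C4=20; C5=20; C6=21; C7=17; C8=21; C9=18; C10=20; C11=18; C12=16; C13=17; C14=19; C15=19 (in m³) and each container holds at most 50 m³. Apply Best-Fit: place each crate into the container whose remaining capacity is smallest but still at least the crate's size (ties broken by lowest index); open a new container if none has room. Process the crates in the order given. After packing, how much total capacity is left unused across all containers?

container 1: place C1 (19 m³), 31 m³ left
container 1: place C2 (16 m³), 15 m³ left
container 2: place C3 (18 m³), 32 m³ left
container 2: place C4 (20 m³), 12 m³ left
container 3: place C5 (20 m³), 30 m³ left
container 3: place C6 (21 m³), 9 m³ left
container 4: place C7 (17 m³), 33 m³ left
container 4: place C8 (21 m³), 12 m³ left
container 5: place C9 (18 m³), 32 m³ left
container 5: place C10 (20 m³), 12 m³ left
container 6: place C11 (18 m³), 32 m³ left
container 6: place C12 (16 m³), 16 m³ left
container 7: place C13 (17 m³), 33 m³ left
container 7: place C14 (19 m³), 14 m³ left
container 8: place C15 (19 m³), 31 m³ left
8 containers × 50 m³ = 400 m³; used 279 m³; unused 121 m³.

121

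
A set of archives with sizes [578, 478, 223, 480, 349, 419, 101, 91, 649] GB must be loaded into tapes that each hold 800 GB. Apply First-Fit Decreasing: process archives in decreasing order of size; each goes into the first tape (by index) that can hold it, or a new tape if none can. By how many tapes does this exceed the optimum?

0

First-Fit Decreasing: [649,101] [578,91] [480,223] [478] [419,349] → 5 tapes.
Total size 3368 GB; any packing needs at least ⌈3368/800⌉ = 5 tapes.
So 5 is already optimal.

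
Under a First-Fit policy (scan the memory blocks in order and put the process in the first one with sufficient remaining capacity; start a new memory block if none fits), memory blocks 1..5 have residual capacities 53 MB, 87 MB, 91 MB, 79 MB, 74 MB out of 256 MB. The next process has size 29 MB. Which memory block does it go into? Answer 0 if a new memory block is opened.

Memory blocks with room: memory block 1 (53 MB), memory block 2 (87 MB), memory block 3 (91 MB), memory block 4 (79 MB), memory block 5 (74 MB).
The first with room is memory block 1.

1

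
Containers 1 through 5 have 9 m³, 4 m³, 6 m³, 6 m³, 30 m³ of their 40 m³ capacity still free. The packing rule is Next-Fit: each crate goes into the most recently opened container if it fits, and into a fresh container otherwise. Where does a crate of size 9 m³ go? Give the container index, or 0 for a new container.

5

Next-Fit only looks at container 5, which has 30 m³ free.
9 m³ fits there.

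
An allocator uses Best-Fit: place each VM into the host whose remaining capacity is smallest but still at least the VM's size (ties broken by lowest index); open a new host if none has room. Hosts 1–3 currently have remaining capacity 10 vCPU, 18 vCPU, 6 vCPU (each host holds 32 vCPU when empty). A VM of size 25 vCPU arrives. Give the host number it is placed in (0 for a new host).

0

No host has ≥ 25 vCPU free, so a new host is opened.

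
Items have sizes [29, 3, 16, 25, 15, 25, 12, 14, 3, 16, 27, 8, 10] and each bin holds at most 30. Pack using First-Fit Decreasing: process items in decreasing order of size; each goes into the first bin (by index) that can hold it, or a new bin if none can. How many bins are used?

8 bins

Sorted descending: 29, 27, 25, 25, 16, 16, 15, 14, 12, 10, 8, 3, 3.
Put 29 in bin 1; 1 remain.
Put 27 in bin 2; 3 remain.
Put 25 in bin 3; 5 remain.
Put 25 in bin 4; 5 remain.
Put 16 in bin 5; 14 remain.
Put 16 in bin 6; 14 remain.
Put 15 in bin 7; 15 remain.
Put 14 in bin 5; 0 remain.
Put 12 in bin 6; 2 remain.
Put 10 in bin 7; 5 remain.
Put 8 in bin 8; 22 remain.
Put 3 in bin 2; 0 remain.
Put 3 in bin 3; 2 remain.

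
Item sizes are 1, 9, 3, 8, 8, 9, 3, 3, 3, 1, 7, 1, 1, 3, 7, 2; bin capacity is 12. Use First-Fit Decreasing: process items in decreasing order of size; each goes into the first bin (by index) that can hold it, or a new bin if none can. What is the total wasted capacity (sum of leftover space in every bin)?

Sorted descending: 9, 9, 8, 8, 7, 7, 3, 3, 3, 3, 3, 2, 1, 1, 1, 1.
Put 9 in bin 1; 3 remain.
Put 9 in bin 2; 3 remain.
Put 8 in bin 3; 4 remain.
Put 8 in bin 4; 4 remain.
Put 7 in bin 5; 5 remain.
Put 7 in bin 6; 5 remain.
Put 3 in bin 1; 0 remain.
Put 3 in bin 2; 0 remain.
Put 3 in bin 3; 1 remain.
Put 3 in bin 4; 1 remain.
Put 3 in bin 5; 2 remain.
Put 2 in bin 5; 0 remain.
Put 1 in bin 3; 0 remain.
Put 1 in bin 4; 0 remain.
Put 1 in bin 6; 4 remain.
Put 1 in bin 6; 3 remain.
6 bins × 12 = 72; used 69; unused 3.

3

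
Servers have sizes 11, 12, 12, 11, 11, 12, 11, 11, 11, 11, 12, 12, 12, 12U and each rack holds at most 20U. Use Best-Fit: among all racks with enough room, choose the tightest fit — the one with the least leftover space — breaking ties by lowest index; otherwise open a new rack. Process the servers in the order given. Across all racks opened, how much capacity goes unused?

119

11U → rack 1 (remaining 9U)
12U → rack 2 (remaining 8U)
12U → rack 3 (remaining 8U)
11U → rack 4 (remaining 9U)
11U → rack 5 (remaining 9U)
12U → rack 6 (remaining 8U)
11U → rack 7 (remaining 9U)
11U → rack 8 (remaining 9U)
11U → rack 9 (remaining 9U)
11U → rack 10 (remaining 9U)
12U → rack 11 (remaining 8U)
12U → rack 12 (remaining 8U)
12U → rack 13 (remaining 8U)
12U → rack 14 (remaining 8U)
14 racks × 20U = 280U; used 161U; unused 119U.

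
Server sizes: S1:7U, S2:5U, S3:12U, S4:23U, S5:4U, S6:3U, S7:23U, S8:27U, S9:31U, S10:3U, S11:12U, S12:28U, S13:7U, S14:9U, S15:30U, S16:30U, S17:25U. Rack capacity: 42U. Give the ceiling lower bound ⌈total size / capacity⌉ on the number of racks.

7 racks

Total size = 7 + 5 + 12 + 23 + 4 + 3 + 23 + 27 + 31 + 3 + 12 + 28 + 7 + 9 + 30 + 30 + 25 = 279U.
⌈279 / 42⌉ = 7.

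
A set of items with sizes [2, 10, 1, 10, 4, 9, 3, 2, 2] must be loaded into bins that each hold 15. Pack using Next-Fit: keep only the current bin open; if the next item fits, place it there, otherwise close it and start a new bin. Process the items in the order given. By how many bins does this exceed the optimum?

1

Next-Fit: [2,10,1] [10,4] [9,3,2] [2] → 4 bins.
Total size 43; any packing needs at least ⌈43/15⌉ = 3 bins.
An optimal packing achieves that bound: [10,4,1] [10,3,2] [9,2,2] → 3 bins.
Excess: 4 − 3 = 1.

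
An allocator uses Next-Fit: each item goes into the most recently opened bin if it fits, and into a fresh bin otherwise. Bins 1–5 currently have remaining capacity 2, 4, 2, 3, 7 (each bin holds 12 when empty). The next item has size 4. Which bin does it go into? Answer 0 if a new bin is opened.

Next-Fit only looks at bin 5, which has 7 free.
4 fits there.

5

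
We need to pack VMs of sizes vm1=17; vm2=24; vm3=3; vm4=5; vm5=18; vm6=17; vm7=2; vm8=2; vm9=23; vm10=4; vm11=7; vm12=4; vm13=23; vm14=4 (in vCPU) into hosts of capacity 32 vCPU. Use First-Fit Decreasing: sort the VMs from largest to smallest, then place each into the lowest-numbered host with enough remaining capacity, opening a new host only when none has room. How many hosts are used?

6

Sorted descending: 24, 23, 23, 18, 17, 17, 7, 5, 4, 4, 4, 3, 2, 2.
host 1: place 24 vCPU, 8 vCPU left
host 2: place 23 vCPU, 9 vCPU left
host 3: place 23 vCPU, 9 vCPU left
host 4: place 18 vCPU, 14 vCPU left
host 5: place 17 vCPU, 15 vCPU left
host 6: place 17 vCPU, 15 vCPU left
host 1: place 7 vCPU, 1 vCPU left
host 2: place 5 vCPU, 4 vCPU left
host 2: place 4 vCPU, 0 vCPU left
host 3: place 4 vCPU, 5 vCPU left
host 3: place 4 vCPU, 1 vCPU left
host 4: place 3 vCPU, 11 vCPU left
host 4: place 2 vCPU, 9 vCPU left
host 4: place 2 vCPU, 7 vCPU left
Final hosts: [24,7] [23,5,4] [23,4,4] [18,3,2,2] [17] [17].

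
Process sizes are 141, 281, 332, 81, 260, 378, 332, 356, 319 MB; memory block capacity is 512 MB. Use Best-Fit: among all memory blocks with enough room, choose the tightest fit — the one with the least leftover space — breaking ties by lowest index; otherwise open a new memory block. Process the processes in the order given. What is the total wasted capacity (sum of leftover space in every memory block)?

1104

Put 141 MB in memory block 1; 371 MB remain.
Put 281 MB in memory block 1; 90 MB remain.
Put 332 MB in memory block 2; 180 MB remain.
Put 81 MB in memory block 1; 9 MB remain.
Put 260 MB in memory block 3; 252 MB remain.
Put 378 MB in memory block 4; 134 MB remain.
Put 332 MB in memory block 5; 180 MB remain.
Put 356 MB in memory block 6; 156 MB remain.
Put 319 MB in memory block 7; 193 MB remain.
7 memory blocks × 512 MB = 3584 MB; used 2480 MB; unused 1104 MB.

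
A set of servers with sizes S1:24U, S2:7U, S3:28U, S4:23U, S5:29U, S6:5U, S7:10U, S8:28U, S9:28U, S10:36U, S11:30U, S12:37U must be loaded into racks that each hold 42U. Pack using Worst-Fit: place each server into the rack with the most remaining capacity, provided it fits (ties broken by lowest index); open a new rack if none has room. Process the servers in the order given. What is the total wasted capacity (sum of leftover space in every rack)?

93

Put S1 (24U) in rack 1; 18U remain.
Put S2 (7U) in rack 1; 11U remain.
Put S3 (28U) in rack 2; 14U remain.
Put S4 (23U) in rack 3; 19U remain.
Put S5 (29U) in rack 4; 13U remain.
Put S6 (5U) in rack 3; 14U remain.
Put S7 (10U) in rack 2; 4U remain.
Put S8 (28U) in rack 5; 14U remain.
Put S9 (28U) in rack 6; 14U remain.
Put S10 (36U) in rack 7; 6U remain.
Put S11 (30U) in rack 8; 12U remain.
Put S12 (37U) in rack 9; 5U remain.
9 racks × 42U = 378U; used 285U; unused 93U.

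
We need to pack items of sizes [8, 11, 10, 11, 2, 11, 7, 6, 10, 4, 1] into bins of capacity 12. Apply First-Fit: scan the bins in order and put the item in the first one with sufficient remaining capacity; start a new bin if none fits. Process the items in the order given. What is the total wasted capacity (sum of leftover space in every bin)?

15

Put 8 in bin 1; 4 remain.
Put 11 in bin 2; 1 remain.
Put 10 in bin 3; 2 remain.
Put 11 in bin 4; 1 remain.
Put 2 in bin 1; 2 remain.
Put 11 in bin 5; 1 remain.
Put 7 in bin 6; 5 remain.
Put 6 in bin 7; 6 remain.
Put 10 in bin 8; 2 remain.
Put 4 in bin 6; 1 remain.
Put 1 in bin 1; 1 remain.
8 bins × 12 = 96; used 81; unused 15.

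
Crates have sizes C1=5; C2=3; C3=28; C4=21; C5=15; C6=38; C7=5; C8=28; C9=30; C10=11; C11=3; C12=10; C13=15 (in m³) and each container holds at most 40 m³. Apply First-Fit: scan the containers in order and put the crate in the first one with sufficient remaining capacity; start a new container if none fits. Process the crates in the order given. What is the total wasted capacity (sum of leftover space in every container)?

28

container 1: place C1 (5 m³), 35 m³ left
container 1: place C2 (3 m³), 32 m³ left
container 1: place C3 (28 m³), 4 m³ left
container 2: place C4 (21 m³), 19 m³ left
container 2: place C5 (15 m³), 4 m³ left
container 3: place C6 (38 m³), 2 m³ left
container 4: place C7 (5 m³), 35 m³ left
container 4: place C8 (28 m³), 7 m³ left
container 5: place C9 (30 m³), 10 m³ left
container 6: place C10 (11 m³), 29 m³ left
container 1: place C11 (3 m³), 1 m³ left
container 5: place C12 (10 m³), 0 m³ left
container 6: place C13 (15 m³), 14 m³ left
6 containers × 40 m³ = 240 m³; used 212 m³; unused 28 m³.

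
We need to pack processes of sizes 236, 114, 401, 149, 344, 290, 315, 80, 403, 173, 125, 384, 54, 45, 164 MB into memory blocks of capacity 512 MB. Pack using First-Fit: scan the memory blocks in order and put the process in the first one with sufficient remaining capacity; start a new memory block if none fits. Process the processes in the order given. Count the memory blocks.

Put 236 MB in memory block 1; 276 MB remain.
Put 114 MB in memory block 1; 162 MB remain.
Put 401 MB in memory block 2; 111 MB remain.
Put 149 MB in memory block 1; 13 MB remain.
Put 344 MB in memory block 3; 168 MB remain.
Put 290 MB in memory block 4; 222 MB remain.
Put 315 MB in memory block 5; 197 MB remain.
Put 80 MB in memory block 2; 31 MB remain.
Put 403 MB in memory block 6; 109 MB remain.
Put 173 MB in memory block 4; 49 MB remain.
Put 125 MB in memory block 3; 43 MB remain.
Put 384 MB in memory block 7; 128 MB remain.
Put 54 MB in memory block 5; 143 MB remain.
Put 45 MB in memory block 4; 4 MB remain.
Put 164 MB in memory block 8; 348 MB remain.

8 memory blocks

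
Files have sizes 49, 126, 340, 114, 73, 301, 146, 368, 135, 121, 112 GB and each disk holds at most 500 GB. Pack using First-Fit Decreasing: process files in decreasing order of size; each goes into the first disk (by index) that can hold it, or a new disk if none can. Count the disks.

Sorted descending: 368, 340, 301, 146, 135, 126, 121, 114, 112, 73, 49.
Put 368 GB in disk 1; 132 GB remain.
Put 340 GB in disk 2; 160 GB remain.
Put 301 GB in disk 3; 199 GB remain.
Put 146 GB in disk 2; 14 GB remain.
Put 135 GB in disk 3; 64 GB remain.
Put 126 GB in disk 1; 6 GB remain.
Put 121 GB in disk 4; 379 GB remain.
Put 114 GB in disk 4; 265 GB remain.
Put 112 GB in disk 4; 153 GB remain.
Put 73 GB in disk 4; 80 GB remain.
Put 49 GB in disk 3; 15 GB remain.
Final disks: [368,126] [340,146] [301,135,49] [121,114,112,73].

4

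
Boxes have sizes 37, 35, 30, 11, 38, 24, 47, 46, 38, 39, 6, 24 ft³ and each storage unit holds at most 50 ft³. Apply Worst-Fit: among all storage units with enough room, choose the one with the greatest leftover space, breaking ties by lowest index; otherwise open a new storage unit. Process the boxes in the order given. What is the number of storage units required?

Put 37 ft³ in storage unit 1; 13 ft³ remain.
Put 35 ft³ in storage unit 2; 15 ft³ remain.
Put 30 ft³ in storage unit 3; 20 ft³ remain.
Put 11 ft³ in storage unit 3; 9 ft³ remain.
Put 38 ft³ in storage unit 4; 12 ft³ remain.
Put 24 ft³ in storage unit 5; 26 ft³ remain.
Put 47 ft³ in storage unit 6; 3 ft³ remain.
Put 46 ft³ in storage unit 7; 4 ft³ remain.
Put 38 ft³ in storage unit 8; 12 ft³ remain.
Put 39 ft³ in storage unit 9; 11 ft³ remain.
Put 6 ft³ in storage unit 5; 20 ft³ remain.
Put 24 ft³ in storage unit 10; 26 ft³ remain.
Final storage units: [37] [35] [30,11] [38] [24,6] [47] [46] [38] [39] [24].

10 storage units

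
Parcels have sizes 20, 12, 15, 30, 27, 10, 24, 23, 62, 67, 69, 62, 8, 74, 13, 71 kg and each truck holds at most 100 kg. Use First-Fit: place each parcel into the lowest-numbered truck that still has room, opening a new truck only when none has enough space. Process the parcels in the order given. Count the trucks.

8

truck 1: place 20 kg, 80 kg left
truck 1: place 12 kg, 68 kg left
truck 1: place 15 kg, 53 kg left
truck 1: place 30 kg, 23 kg left
truck 2: place 27 kg, 73 kg left
truck 1: place 10 kg, 13 kg left
truck 2: place 24 kg, 49 kg left
truck 2: place 23 kg, 26 kg left
truck 3: place 62 kg, 38 kg left
truck 4: place 67 kg, 33 kg left
truck 5: place 69 kg, 31 kg left
truck 6: place 62 kg, 38 kg left
truck 1: place 8 kg, 5 kg left
truck 7: place 74 kg, 26 kg left
truck 2: place 13 kg, 13 kg left
truck 8: place 71 kg, 29 kg left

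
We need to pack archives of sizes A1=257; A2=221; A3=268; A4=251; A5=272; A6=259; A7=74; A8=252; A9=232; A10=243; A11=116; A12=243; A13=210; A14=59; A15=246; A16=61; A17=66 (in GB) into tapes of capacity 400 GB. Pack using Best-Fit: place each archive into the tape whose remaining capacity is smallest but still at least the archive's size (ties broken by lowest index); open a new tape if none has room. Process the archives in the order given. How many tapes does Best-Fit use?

12 tapes

tape 1: place A1 (257 GB), 143 GB left
tape 2: place A2 (221 GB), 179 GB left
tape 3: place A3 (268 GB), 132 GB left
tape 4: place A4 (251 GB), 149 GB left
tape 5: place A5 (272 GB), 128 GB left
tape 6: place A6 (259 GB), 141 GB left
tape 5: place A7 (74 GB), 54 GB left
tape 7: place A8 (252 GB), 148 GB left
tape 8: place A9 (232 GB), 168 GB left
tape 9: place A10 (243 GB), 157 GB left
tape 3: place A11 (116 GB), 16 GB left
tape 10: place A12 (243 GB), 157 GB left
tape 11: place A13 (210 GB), 190 GB left
tape 6: place A14 (59 GB), 82 GB left
tape 12: place A15 (246 GB), 154 GB left
tape 6: place A16 (61 GB), 21 GB left
tape 1: place A17 (66 GB), 77 GB left
Final tapes: [257,66] [221] [268,116] [251] [272,74] [259,59,61] [252] [232] [243] [243] [210] [246].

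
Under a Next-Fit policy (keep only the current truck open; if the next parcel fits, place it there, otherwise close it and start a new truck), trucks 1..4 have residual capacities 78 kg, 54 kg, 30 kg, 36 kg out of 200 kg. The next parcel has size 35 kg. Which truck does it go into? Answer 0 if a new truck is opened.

4

Next-Fit only looks at truck 4, which has 36 kg free.
35 kg fits there.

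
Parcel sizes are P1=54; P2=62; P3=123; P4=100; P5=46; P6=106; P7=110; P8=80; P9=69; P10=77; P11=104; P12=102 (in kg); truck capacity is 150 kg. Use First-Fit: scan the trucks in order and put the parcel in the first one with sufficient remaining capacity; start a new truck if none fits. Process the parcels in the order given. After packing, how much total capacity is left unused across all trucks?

317

P1 (54 kg) → truck 1 (remaining 96 kg)
P2 (62 kg) → truck 1 (remaining 34 kg)
P3 (123 kg) → truck 2 (remaining 27 kg)
P4 (100 kg) → truck 3 (remaining 50 kg)
P5 (46 kg) → truck 3 (remaining 4 kg)
P6 (106 kg) → truck 4 (remaining 44 kg)
P7 (110 kg) → truck 5 (remaining 40 kg)
P8 (80 kg) → truck 6 (remaining 70 kg)
P9 (69 kg) → truck 6 (remaining 1 kg)
P10 (77 kg) → truck 7 (remaining 73 kg)
P11 (104 kg) → truck 8 (remaining 46 kg)
P12 (102 kg) → truck 9 (remaining 48 kg)
9 trucks × 150 kg = 1350 kg; used 1033 kg; unused 317 kg.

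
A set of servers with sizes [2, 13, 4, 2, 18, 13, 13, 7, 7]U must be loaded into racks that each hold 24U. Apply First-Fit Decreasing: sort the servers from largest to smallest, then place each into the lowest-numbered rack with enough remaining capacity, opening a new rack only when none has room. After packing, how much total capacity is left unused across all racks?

17

Sorted descending: 18, 13, 13, 13, 7, 7, 4, 2, 2.
rack 1: place 18U, 6U left
rack 2: place 13U, 11U left
rack 3: place 13U, 11U left
rack 4: place 13U, 11U left
rack 2: place 7U, 4U left
rack 3: place 7U, 4U left
rack 1: place 4U, 2U left
rack 1: place 2U, 0U left
rack 2: place 2U, 2U left
4 racks × 24U = 96U; used 79U; unused 17U.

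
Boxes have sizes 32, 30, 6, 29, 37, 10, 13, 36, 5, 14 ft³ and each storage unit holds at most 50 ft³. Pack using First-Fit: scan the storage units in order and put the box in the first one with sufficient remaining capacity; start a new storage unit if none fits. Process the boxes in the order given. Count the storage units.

32 ft³ → storage unit 1 (remaining 18 ft³)
30 ft³ → storage unit 2 (remaining 20 ft³)
6 ft³ → storage unit 1 (remaining 12 ft³)
29 ft³ → storage unit 3 (remaining 21 ft³)
37 ft³ → storage unit 4 (remaining 13 ft³)
10 ft³ → storage unit 1 (remaining 2 ft³)
13 ft³ → storage unit 2 (remaining 7 ft³)
36 ft³ → storage unit 5 (remaining 14 ft³)
5 ft³ → storage unit 2 (remaining 2 ft³)
14 ft³ → storage unit 3 (remaining 7 ft³)

5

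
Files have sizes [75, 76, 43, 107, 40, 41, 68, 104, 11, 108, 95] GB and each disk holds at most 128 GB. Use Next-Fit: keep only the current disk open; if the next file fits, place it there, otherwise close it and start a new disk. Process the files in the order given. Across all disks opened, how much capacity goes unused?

256

75 GB → disk 1 (remaining 53 GB)
76 GB → disk 2 (remaining 52 GB)
43 GB → disk 2 (remaining 9 GB)
107 GB → disk 3 (remaining 21 GB)
40 GB → disk 4 (remaining 88 GB)
41 GB → disk 4 (remaining 47 GB)
68 GB → disk 5 (remaining 60 GB)
104 GB → disk 6 (remaining 24 GB)
11 GB → disk 6 (remaining 13 GB)
108 GB → disk 7 (remaining 20 GB)
95 GB → disk 8 (remaining 33 GB)
8 disks × 128 GB = 1024 GB; used 768 GB; unused 256 GB.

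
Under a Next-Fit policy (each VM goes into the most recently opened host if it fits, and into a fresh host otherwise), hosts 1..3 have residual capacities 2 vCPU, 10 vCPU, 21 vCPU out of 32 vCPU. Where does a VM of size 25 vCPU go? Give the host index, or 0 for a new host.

Next-Fit only looks at host 3, which has 21 vCPU free.
25 vCPU does not fit, so a new host is opened.

0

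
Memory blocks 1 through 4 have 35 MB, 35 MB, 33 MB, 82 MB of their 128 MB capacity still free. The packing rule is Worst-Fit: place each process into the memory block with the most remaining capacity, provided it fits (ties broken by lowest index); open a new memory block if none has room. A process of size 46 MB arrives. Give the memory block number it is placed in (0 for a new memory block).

4

Memory blocks with room: memory block 4 (82 MB).
Most room is memory block 4 with 82 MB free.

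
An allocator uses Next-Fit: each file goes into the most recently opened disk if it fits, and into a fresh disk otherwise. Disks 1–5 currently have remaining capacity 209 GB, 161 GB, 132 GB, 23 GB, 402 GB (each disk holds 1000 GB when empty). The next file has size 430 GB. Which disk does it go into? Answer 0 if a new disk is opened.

0

Next-Fit only looks at disk 5, which has 402 GB free.
430 GB does not fit, so a new disk is opened.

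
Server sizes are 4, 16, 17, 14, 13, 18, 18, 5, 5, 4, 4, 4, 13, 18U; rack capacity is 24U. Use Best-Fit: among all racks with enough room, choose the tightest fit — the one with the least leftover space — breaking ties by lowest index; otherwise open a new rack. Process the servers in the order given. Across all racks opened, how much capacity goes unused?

39

Put 4U in rack 1; 20U remain.
Put 16U in rack 1; 4U remain.
Put 17U in rack 2; 7U remain.
Put 14U in rack 3; 10U remain.
Put 13U in rack 4; 11U remain.
Put 18U in rack 5; 6U remain.
Put 18U in rack 6; 6U remain.
Put 5U in rack 5; 1U remain.
Put 5U in rack 6; 1U remain.
Put 4U in rack 1; 0U remain.
Put 4U in rack 2; 3U remain.
Put 4U in rack 3; 6U remain.
Put 13U in rack 7; 11U remain.
Put 18U in rack 8; 6U remain.
8 racks × 24U = 192U; used 153U; unused 39U.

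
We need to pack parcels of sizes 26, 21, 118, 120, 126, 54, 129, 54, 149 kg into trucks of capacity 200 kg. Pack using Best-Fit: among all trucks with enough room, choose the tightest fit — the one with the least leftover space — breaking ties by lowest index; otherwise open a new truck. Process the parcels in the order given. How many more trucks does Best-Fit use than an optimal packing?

Best-Fit: [26,21,118] [120] [126,54] [129,54] [149] → 5 trucks.
5 parcels exceed 100 kg (half the capacity), and no two of those can share a truck, so at least 5 trucks are needed.
So 5 is already optimal.

0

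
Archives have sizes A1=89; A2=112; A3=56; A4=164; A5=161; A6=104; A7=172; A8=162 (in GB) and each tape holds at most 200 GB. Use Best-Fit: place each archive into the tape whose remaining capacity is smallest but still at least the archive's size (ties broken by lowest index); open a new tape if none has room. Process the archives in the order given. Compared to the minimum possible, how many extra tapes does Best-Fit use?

Best-Fit: [89,104] [112,56] [164] [161] [172] [162] → 6 tapes.
Total size 1020 GB; any packing needs at least ⌈1020/200⌉ = 6 tapes.
So 6 is already optimal.

0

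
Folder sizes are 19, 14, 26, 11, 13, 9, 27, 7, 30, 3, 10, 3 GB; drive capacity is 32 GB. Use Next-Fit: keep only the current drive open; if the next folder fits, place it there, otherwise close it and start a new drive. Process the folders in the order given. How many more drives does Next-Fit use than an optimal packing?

Next-Fit: [19] [14] [26] [11,13] [9] [27] [7] [30] [3,10,3] → 9 drives.
Total size 172 GB; any packing needs at least ⌈172/32⌉ = 6 drives.
An optimal packing achieves that bound: [30] [27,3] [26,3] [19,13] [14,11,7] [10,9] → 6 drives.
Excess: 9 − 6 = 3.

3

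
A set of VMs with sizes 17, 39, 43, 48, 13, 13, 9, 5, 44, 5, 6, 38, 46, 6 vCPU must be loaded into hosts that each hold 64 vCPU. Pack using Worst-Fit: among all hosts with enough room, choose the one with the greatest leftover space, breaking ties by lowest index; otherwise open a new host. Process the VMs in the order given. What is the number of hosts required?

6

17 vCPU → host 1 (remaining 47 vCPU)
39 vCPU → host 1 (remaining 8 vCPU)
43 vCPU → host 2 (remaining 21 vCPU)
48 vCPU → host 3 (remaining 16 vCPU)
13 vCPU → host 2 (remaining 8 vCPU)
13 vCPU → host 3 (remaining 3 vCPU)
9 vCPU → host 4 (remaining 55 vCPU)
5 vCPU → host 4 (remaining 50 vCPU)
44 vCPU → host 4 (remaining 6 vCPU)
5 vCPU → host 1 (remaining 3 vCPU)
6 vCPU → host 2 (remaining 2 vCPU)
38 vCPU → host 5 (remaining 26 vCPU)
46 vCPU → host 6 (remaining 18 vCPU)
6 vCPU → host 5 (remaining 20 vCPU)
Final hosts: [17,39,5] [43,13,6] [48,13] [9,5,44] [38,6] [46].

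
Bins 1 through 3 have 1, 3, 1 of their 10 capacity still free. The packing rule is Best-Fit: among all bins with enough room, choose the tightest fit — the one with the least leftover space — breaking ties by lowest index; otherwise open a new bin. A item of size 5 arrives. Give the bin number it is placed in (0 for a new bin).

0

No bin has ≥ 5 free, so a new bin is opened.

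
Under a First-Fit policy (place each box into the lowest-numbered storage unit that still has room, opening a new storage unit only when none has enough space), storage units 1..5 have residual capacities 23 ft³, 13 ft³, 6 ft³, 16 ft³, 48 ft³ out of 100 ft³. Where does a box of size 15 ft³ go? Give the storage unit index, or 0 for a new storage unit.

Storage units with room: storage unit 1 (23 ft³), storage unit 4 (16 ft³), storage unit 5 (48 ft³).
The first with room is storage unit 1.

1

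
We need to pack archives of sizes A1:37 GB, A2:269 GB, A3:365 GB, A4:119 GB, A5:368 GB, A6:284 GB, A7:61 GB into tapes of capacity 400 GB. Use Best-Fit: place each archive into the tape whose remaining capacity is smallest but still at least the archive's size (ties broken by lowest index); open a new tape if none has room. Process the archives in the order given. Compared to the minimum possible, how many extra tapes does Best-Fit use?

Best-Fit: [37,269,61] [365] [119] [368] [284] → 5 tapes.
Total size 1503 GB; any packing needs at least ⌈1503/400⌉ = 4 tapes.
An optimal packing achieves that bound: [368] [365] [284,61,37] [269,119] → 4 tapes.
Excess: 5 − 4 = 1.

1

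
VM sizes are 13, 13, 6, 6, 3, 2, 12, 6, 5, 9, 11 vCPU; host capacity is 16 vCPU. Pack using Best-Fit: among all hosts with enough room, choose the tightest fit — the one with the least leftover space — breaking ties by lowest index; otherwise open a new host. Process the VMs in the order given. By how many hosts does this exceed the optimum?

Best-Fit: [13,3] [13,2] [6,6] [12] [6,5] [9] [11] → 7 hosts.
Total size 86 vCPU; any packing needs at least ⌈86/16⌉ = 6 hosts.
An optimal packing achieves that bound: [13,3] [13,2] [12] [11,5] [9,6] [6,6] → 6 hosts.
Excess: 7 − 6 = 1.

1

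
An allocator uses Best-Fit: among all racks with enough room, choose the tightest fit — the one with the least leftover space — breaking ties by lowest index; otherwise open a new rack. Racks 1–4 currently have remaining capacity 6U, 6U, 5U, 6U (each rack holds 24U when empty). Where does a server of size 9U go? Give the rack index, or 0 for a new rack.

0

No rack has ≥ 9U free, so a new rack is opened.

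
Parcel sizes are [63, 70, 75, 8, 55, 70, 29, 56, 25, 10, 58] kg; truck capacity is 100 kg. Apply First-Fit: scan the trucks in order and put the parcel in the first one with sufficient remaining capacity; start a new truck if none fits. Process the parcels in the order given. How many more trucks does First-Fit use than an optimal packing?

First-Fit: [63,8,29] [70,25] [75,10] [55] [70] [56] [58] → 7 trucks.
7 parcels exceed 50 kg (half the capacity), and no two of those can share a truck, so at least 7 trucks are needed.
So 7 is already optimal.

0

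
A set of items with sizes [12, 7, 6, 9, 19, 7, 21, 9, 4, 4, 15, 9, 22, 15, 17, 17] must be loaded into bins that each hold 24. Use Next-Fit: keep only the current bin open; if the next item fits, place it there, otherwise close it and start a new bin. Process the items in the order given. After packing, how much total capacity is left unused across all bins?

71

Put 12 in bin 1; 12 remain.
Put 7 in bin 1; 5 remain.
Put 6 in bin 2; 18 remain.
Put 9 in bin 2; 9 remain.
Put 19 in bin 3; 5 remain.
Put 7 in bin 4; 17 remain.
Put 21 in bin 5; 3 remain.
Put 9 in bin 6; 15 remain.
Put 4 in bin 6; 11 remain.
Put 4 in bin 6; 7 remain.
Put 15 in bin 7; 9 remain.
Put 9 in bin 7; 0 remain.
Put 22 in bin 8; 2 remain.
Put 15 in bin 9; 9 remain.
Put 17 in bin 10; 7 remain.
Put 17 in bin 11; 7 remain.
11 bins × 24 = 264; used 193; unused 71.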